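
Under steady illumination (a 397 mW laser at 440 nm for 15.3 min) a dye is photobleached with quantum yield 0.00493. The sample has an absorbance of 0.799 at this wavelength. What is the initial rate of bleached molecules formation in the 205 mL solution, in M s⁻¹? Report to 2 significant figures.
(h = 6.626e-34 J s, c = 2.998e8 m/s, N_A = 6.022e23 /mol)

3.0e-8 M s⁻¹

Photon energy at 440 nm: hc/λ = (6.626e-34)(2.998e8)/(440e-9) = 4.515e-19 J.
Energy delivered: (397 mW)(918 s) = 364.4 J.
Photons incident: 364.4 / 4.515e-19 = 8.071e20, i.e. 8.071e20/6.022e23 = 0.001340 mol.
Fraction absorbed: 1 − 10^(−0.799) = 0.8411.
Photons absorbed: 0.8411 × 0.001340 = 0.001127 mol.
Product formed: 0.00493 × 0.001127 = 5.556e-6 mol.
Rate: 5.556e-6 mol / (918 s × 0.205 L) = 3.0e-8 M s⁻¹.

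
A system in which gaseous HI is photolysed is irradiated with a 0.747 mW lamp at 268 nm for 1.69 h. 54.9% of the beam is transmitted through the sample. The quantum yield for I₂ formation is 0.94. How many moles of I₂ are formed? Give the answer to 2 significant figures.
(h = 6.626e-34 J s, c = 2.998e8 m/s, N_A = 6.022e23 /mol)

Photon energy at 268 nm: hc/λ = (6.626e-34)(2.998e8)/(268e-9) = 7.412e-19 J.
Energy delivered: (0.747 mW)(6084 s) = 4.545 J.
Photons incident: 4.545 / 7.412e-19 = 6.132e18, i.e. 6.132e18/6.022e23 = 1.018e-5 mol.
Fraction absorbed: 1 − 54.9/100 = 0.4510.
Photons absorbed: 0.4510 × 1.018e-5 = 4.591e-6 mol.
Product: Φ × n_abs = 0.94 × 4.591e-6 = 4.316e-6 mol.

4.3e-6 mol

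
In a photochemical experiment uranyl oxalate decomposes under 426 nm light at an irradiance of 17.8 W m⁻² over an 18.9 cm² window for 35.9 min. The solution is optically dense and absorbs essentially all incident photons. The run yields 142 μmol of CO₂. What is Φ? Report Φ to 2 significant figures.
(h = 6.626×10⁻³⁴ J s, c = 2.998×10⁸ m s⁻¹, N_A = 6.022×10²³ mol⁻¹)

Product: 142 μmol = 1.42×10⁻⁴ mol.
Photon energy at 426 nm: hc/λ = (6.626×10⁻³⁴)(2.998×10⁸)/(426×10⁻⁹) = 4.663×10⁻¹⁹ J.
Energy delivered: (17.8 W m⁻²)(18.9×10⁻⁴ m²)(2154 s) = 72.46 J.
Photons incident: 72.46 / 4.663×10⁻¹⁹ = 1.554×10²⁰, i.e. 1.554×10²⁰/6.022×10²³ = 2.581×10⁻⁴ mol.
Φ = 1.42×10⁻⁴ mol / 2.581×10⁻⁴ mol photons = 0.55.

Φ = 0.55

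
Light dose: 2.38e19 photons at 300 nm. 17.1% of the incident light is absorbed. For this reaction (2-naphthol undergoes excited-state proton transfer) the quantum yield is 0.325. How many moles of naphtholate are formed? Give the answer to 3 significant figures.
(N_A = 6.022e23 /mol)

2.20e-6 mol

Moles of photons: 2.38e19 / 6.022e23 = 3.952e-5 mol.
Photons absorbed: 0.171 × 3.952e-5 = 6.758e-6 mol.
Product: Φ × n_abs = 0.325 × 6.758e-6 = 2.196e-6 mol.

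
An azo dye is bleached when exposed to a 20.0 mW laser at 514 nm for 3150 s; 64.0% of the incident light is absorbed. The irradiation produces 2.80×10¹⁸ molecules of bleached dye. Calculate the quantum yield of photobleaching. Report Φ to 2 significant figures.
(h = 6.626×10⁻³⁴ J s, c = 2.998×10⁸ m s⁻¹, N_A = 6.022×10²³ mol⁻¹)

Φ = 0.027

Product: 2.80×10¹⁸ / 6.022×10²³ = 4.650×10⁻⁶ mol.
Photon energy at 514 nm: hc/λ = (6.626×10⁻³⁴)(2.998×10⁸)/(514×10⁻⁹) = 3.865×10⁻¹⁹ J.
Energy delivered: (20.0 mW)(3150 s) = 63.00 J.
Photons incident: 63.00 / 3.865×10⁻¹⁹ = 1.630×10²⁰, i.e. 1.630×10²⁰/6.022×10²³ = 2.707×10⁻⁴ mol.
Photons absorbed: 0.640 × 2.707×10⁻⁴ = 1.732×10⁻⁴ mol.
Φ = 4.650×10⁻⁶ mol / 1.732×10⁻⁴ mol photons = 0.027.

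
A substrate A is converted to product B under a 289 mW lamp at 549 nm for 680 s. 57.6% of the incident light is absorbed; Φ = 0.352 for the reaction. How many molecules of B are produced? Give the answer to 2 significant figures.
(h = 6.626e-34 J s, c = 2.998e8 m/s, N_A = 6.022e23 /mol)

1.1e20 molecules

Photon energy at 549 nm: hc/λ = (6.626e-34)(2.998e8)/(549e-9) = 3.618e-19 J.
Energy delivered: (289 mW)(680 s) = 196.5 J.
Photons incident: 196.5 / 3.618e-19 = 5.431e20, i.e. 5.431e20/6.022e23 = 9.019e-4 mol.
Photons absorbed: 0.576 × 9.019e-4 = 5.195e-4 mol.
Product: Φ × n_abs = 0.352 × 5.195e-4 = 1.829e-4 mol.
As a count: 1.829e-4 × 6.022e23 = 1.1e20.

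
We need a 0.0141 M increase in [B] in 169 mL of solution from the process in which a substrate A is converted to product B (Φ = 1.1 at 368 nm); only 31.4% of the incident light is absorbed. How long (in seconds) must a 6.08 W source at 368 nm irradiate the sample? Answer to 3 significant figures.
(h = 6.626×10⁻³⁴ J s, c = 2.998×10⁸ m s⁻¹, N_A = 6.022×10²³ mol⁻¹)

t ≈ 369 s

Product: (0.0141 M)(0.169 L) = 0.002383 mol.
Photons that must be absorbed: 0.002383 / 1.1 = 0.002166 mol.
Incident photons needed: 0.002166 / 0.314 = 0.006898 mol.
Photon energy: hc/λ = 5.398×10⁻¹⁹ J; per mole, 3.251×10⁵ J mol⁻¹.
Energy required: 0.006898 × 3.251×10⁵ = 2243 J.
Time: 2243 J / 6.08 W = 369 s.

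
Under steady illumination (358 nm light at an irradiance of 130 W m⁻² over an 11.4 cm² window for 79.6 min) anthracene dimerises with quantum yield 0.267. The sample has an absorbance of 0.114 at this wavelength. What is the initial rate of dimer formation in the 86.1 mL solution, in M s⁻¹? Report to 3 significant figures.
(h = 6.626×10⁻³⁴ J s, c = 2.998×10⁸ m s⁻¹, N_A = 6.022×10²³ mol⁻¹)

Photon energy at 358 nm: hc/λ = (6.626×10⁻³⁴)(2.998×10⁸)/(358×10⁻⁹) = 5.549×10⁻¹⁹ J.
Energy delivered: (130 W m⁻²)(11.4×10⁻⁴ m²)(4776 s) = 707.8 J.
Photons incident: 707.8 / 5.549×10⁻¹⁹ = 1.276×10²¹, i.e. 1.276×10²¹/6.022×10²³ = 0.002119 mol.
Fraction absorbed: 1 − 10^(−0.114) = 0.2309.
Photons absorbed: 0.2309 × 0.002119 = 4.893×10⁻⁴ mol.
Product formed: 0.267 × 4.893×10⁻⁴ = 1.306×10⁻⁴ mol.
Rate: 1.306×10⁻⁴ mol / (4776 s × 0.0861 L) = 3.18×10⁻⁷ M s⁻¹.

3.18×10⁻⁷ M s⁻¹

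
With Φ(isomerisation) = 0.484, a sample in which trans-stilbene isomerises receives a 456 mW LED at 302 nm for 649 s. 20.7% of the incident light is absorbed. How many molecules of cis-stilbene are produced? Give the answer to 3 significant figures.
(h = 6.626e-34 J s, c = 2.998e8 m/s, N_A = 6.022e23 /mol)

Photon energy at 302 nm: hc/λ = (6.626e-34)(2.998e8)/(302e-9) = 6.578e-19 J.
Energy delivered: (456 mW)(649 s) = 295.9 J.
Photons incident: 295.9 / 6.578e-19 = 4.498e20, i.e. 4.498e20/6.022e23 = 7.469e-4 mol.
Photons absorbed: 0.207 × 7.469e-4 = 1.546e-4 mol.
Product: Φ × n_abs = 0.484 × 1.546e-4 = 7.483e-5 mol.
As a count: 7.483e-5 × 6.022e23 = 4.51e19.

4.51e19 molecules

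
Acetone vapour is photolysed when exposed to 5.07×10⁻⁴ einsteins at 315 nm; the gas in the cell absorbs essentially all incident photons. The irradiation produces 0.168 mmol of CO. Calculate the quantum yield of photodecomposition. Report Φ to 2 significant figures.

Φ = 0.33

Product: 0.168 mmol = 1.68×10⁻⁴ mol.
Φ = 1.68×10⁻⁴ mol / 5.07×10⁻⁴ mol photons = 0.33.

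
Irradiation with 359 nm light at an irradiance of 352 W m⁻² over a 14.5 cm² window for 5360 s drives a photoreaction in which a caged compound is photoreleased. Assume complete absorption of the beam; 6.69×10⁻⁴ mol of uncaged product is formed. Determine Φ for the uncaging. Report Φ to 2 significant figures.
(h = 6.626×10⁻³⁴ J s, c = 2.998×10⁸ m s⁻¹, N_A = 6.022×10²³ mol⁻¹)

Φ = 0.081

Photon energy at 359 nm: hc/λ = (6.626×10⁻³⁴)(2.998×10⁸)/(359×10⁻⁹) = 5.533×10⁻¹⁹ J.
Energy delivered: (352 W m⁻²)(14.5×10⁻⁴ m²)(5360 s) = 2736 J.
Photons incident: 2736 / 5.533×10⁻¹⁹ = 4.945×10²¹, i.e. 4.945×10²¹/6.022×10²³ = 0.008212 mol.
Φ = 6.69×10⁻⁴ mol / 0.008212 mol photons = 0.081.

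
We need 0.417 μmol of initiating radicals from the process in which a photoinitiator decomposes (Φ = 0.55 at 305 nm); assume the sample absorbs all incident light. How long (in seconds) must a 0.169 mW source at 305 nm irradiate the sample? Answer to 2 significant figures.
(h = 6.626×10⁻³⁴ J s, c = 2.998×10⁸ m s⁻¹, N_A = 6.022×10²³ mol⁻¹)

Product: 0.417 μmol = 4.17×10⁻⁷ mol.
Photons that must be absorbed: 4.17×10⁻⁷ / 0.55 = 7.582×10⁻⁷ mol.
Photon energy: hc/λ = 6.513×10⁻¹⁹ J; per mole, 3.922×10⁵ J mol⁻¹.
Energy required: 7.582×10⁻⁷ × 3.922×10⁵ = 0.2974 J.
Time: 0.2974 J / 0.000169 W = 1800 s.

t ≈ 1800 s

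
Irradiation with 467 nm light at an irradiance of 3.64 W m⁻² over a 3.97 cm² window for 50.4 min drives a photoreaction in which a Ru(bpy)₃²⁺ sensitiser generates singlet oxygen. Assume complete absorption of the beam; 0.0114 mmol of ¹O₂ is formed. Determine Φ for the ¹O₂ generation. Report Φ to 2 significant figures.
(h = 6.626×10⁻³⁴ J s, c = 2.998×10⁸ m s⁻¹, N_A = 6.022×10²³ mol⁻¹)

Product: 0.0114 mmol = 1.14×10⁻⁵ mol.
Photon energy at 467 nm: hc/λ = (6.626×10⁻³⁴)(2.998×10⁸)/(467×10⁻⁹) = 4.254×10⁻¹⁹ J.
Energy delivered: (3.64 W m⁻²)(3.97×10⁻⁴ m²)(3024 s) = 4.370 J.
Photons incident: 4.370 / 4.254×10⁻¹⁹ = 1.027×10¹⁹, i.e. 1.027×10¹⁹/6.022×10²³ = 1.705×10⁻⁵ mol.
Φ = 1.14×10⁻⁵ mol / 1.705×10⁻⁵ mol photons = 0.67.

Φ = 0.67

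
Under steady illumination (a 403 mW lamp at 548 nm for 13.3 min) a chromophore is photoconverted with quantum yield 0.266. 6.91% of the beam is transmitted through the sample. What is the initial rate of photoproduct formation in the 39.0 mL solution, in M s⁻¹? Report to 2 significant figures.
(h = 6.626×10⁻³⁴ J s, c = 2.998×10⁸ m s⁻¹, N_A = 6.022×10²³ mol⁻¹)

Photon energy at 548 nm: hc/λ = (6.626×10⁻³⁴)(2.998×10⁸)/(548×10⁻⁹) = 3.625×10⁻¹⁹ J.
Energy delivered: (403 mW)(798 s) = 321.6 J.
Photons incident: 321.6 / 3.625×10⁻¹⁹ = 8.872×10²⁰, i.e. 8.872×10²⁰/6.022×10²³ = 0.001473 mol.
Fraction absorbed: 1 − 6.91/100 = 0.9309.
Photons absorbed: 0.9309 × 0.001473 = 0.001371 mol.
Product formed: 0.266 × 0.001371 = 3.647×10⁻⁴ mol.
Rate: 3.647×10⁻⁴ mol / (798 s × 0.039 L) = 1.2×10⁻⁵ M s⁻¹.

1.2×10⁻⁵ M s⁻¹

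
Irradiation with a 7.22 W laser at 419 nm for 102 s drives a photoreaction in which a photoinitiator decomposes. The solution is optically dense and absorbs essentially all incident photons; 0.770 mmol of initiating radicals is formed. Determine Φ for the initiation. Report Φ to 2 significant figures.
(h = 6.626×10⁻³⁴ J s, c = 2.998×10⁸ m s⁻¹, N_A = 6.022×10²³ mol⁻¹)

Product: 0.770 mmol = 7.70×10⁻⁴ mol.
Photon energy at 419 nm: hc/λ = (6.626×10⁻³⁴)(2.998×10⁸)/(419×10⁻⁹) = 4.741×10⁻¹⁹ J.
Energy delivered: (7.22 W)(102 s) = 736.4 J.
Photons incident: 736.4 / 4.741×10⁻¹⁹ = 1.553×10²¹, i.e. 1.553×10²¹/6.022×10²³ = 0.002579 mol.
Φ = 7.70×10⁻⁴ mol / 0.002579 mol photons = 0.30.

Φ = 0.30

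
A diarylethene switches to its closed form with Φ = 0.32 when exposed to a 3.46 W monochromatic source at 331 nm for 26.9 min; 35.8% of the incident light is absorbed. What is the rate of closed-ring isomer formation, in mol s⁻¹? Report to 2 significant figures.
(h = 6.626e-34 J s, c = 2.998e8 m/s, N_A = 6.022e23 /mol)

1.1e-6 mol s⁻¹

Photon energy at 331 nm: hc/λ = (6.626e-34)(2.998e8)/(331e-9) = 6.001e-19 J.
Energy delivered: (3.46 W)(1614 s) = 5584 J.
Photons incident: 5584 / 6.001e-19 = 9.305e21, i.e. 9.305e21/6.022e23 = 0.01545 mol.
Photons absorbed: 0.358 × 0.01545 = 0.005531 mol.
Product formed: 0.32 × 0.005531 = 0.001770 mol.
Rate: 0.001770 / 1614 s = 1.1e-6 mol s⁻¹.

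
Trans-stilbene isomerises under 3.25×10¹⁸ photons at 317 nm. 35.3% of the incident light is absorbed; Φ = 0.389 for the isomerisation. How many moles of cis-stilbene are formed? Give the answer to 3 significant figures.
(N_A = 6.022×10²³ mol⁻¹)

7.41×10⁻⁷ mol

Moles of photons: 3.25×10¹⁸ / 6.022×10²³ = 5.397×10⁻⁶ mol.
Photons absorbed: 0.353 × 5.397×10⁻⁶ = 1.905×10⁻⁶ mol.
Product: Φ × n_abs = 0.389 × 1.905×10⁻⁶ = 7.410×10⁻⁷ mol.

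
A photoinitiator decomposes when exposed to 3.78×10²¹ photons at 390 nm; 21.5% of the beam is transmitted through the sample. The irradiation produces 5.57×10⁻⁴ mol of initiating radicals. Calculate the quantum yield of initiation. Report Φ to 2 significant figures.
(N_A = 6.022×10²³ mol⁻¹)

Moles of photons: 3.78×10²¹ / 6.022×10²³ = 0.006277 mol.
Fraction absorbed: 1 − 21.5/100 = 0.7850.
Photons absorbed: 0.7850 × 0.006277 = 0.004927 mol.
Φ = 5.57×10⁻⁴ mol / 0.004927 mol photons = 0.11.

Φ = 0.11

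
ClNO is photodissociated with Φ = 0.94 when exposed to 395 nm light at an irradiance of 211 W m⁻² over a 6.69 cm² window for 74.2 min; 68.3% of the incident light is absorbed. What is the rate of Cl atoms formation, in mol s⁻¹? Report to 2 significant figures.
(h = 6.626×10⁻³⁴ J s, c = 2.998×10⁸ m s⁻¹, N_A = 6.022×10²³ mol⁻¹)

3.0×10⁻⁷ mol s⁻¹

Photon energy at 395 nm: hc/λ = (6.626×10⁻³⁴)(2.998×10⁸)/(395×10⁻⁹) = 5.029×10⁻¹⁹ J.
Energy delivered: (211 W m⁻²)(6.69×10⁻⁴ m²)(4452 s) = 628.4 J.
Photons incident: 628.4 / 5.029×10⁻¹⁹ = 1.250×10²¹, i.e. 1.250×10²¹/6.022×10²³ = 0.002076 mol.
Photons absorbed: 0.683 × 0.002076 = 0.001418 mol.
Product formed: 0.94 × 0.001418 = 0.001333 mol.
Rate: 0.001333 / 4452 s = 3.0×10⁻⁷ mol s⁻¹.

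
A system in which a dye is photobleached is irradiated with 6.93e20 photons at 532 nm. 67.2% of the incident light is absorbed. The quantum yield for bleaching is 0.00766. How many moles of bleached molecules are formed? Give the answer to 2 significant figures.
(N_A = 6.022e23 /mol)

5.9e-6 mol

Moles of photons: 6.93e20 / 6.022e23 = 0.001151 mol.
Photons absorbed: 0.672 × 0.001151 = 7.735e-4 mol.
Product: Φ × n_abs = 0.00766 × 7.735e-4 = 5.925e-6 mol.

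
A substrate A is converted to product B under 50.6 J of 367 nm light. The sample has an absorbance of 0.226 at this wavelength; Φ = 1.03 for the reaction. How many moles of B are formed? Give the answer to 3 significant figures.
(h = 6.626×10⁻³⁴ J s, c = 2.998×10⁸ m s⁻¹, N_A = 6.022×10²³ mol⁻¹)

6.49×10⁻⁵ mol

Photon energy at 367 nm: hc/λ = (6.626×10⁻³⁴)(2.998×10⁸)/(367×10⁻⁹) = 5.413×10⁻¹⁹ J.
Photons incident: 50.6 / 5.413×10⁻¹⁹ = 9.348×10¹⁹, i.e. 9.348×10¹⁹/6.022×10²³ = 1.552×10⁻⁴ mol.
Fraction absorbed: 1 − 10^(−0.226) = 0.4057.
Photons absorbed: 0.4057 × 1.552×10⁻⁴ = 6.296×10⁻⁵ mol.
Product: Φ × n_abs = 1.03 × 6.296×10⁻⁵ = 6.485×10⁻⁵ mol.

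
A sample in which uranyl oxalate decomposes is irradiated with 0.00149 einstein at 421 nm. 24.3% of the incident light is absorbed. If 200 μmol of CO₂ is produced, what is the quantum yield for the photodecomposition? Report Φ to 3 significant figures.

Product: 200 μmol = 2.00×10⁻⁴ mol.
Photons absorbed: 0.243 × 0.00149 = 3.621×10⁻⁴ mol.
Φ = 2.00×10⁻⁴ mol / 3.621×10⁻⁴ mol photons = 0.552.

Φ = 0.552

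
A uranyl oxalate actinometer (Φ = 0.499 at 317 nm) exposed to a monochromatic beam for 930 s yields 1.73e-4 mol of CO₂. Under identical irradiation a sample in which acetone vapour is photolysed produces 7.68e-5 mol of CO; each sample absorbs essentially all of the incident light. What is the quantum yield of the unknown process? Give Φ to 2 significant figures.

Photons absorbed by the actinometer: 1.73e-4 / 0.499 = 3.467e-4 mol.
Φ(unknown) = 7.68e-5 / 3.467e-4 = 0.22.

Φ = 0.22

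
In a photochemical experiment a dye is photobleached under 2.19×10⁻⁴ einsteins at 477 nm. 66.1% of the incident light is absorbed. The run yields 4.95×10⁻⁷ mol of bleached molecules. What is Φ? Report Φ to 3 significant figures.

Photons absorbed: 0.661 × 2.19×10⁻⁴ = 1.448×10⁻⁴ mol.
Φ = 4.95×10⁻⁷ mol / 1.448×10⁻⁴ mol photons = 0.00342.

Φ = 0.00342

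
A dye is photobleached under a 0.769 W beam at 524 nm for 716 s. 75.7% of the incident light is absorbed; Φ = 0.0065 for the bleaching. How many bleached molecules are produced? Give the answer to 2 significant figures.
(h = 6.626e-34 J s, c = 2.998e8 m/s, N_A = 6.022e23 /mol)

7.1e18 bleached molecules

Photon energy at 524 nm: hc/λ = (6.626e-34)(2.998e8)/(524e-9) = 3.791e-19 J.
Energy delivered: (0.769 W)(716 s) = 550.6 J.
Photons incident: 550.6 / 3.791e-19 = 1.452e21, i.e. 1.452e21/6.022e23 = 0.002411 mol.
Photons absorbed: 0.757 × 0.002411 = 0.001825 mol.
Product: Φ × n_abs = 0.0065 × 0.001825 = 1.186e-5 mol.
As a count: 1.186e-5 × 6.022e23 = 7.1e18.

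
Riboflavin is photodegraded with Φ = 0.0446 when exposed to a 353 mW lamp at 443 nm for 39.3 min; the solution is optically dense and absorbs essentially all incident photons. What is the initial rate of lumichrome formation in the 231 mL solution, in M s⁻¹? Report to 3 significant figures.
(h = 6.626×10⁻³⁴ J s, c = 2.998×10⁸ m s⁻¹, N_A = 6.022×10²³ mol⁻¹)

Photon energy at 443 nm: hc/λ = (6.626×10⁻³⁴)(2.998×10⁸)/(443×10⁻⁹) = 4.484×10⁻¹⁹ J.
Energy delivered: (353 mW)(2358 s) = 832.4 J.
Photons incident: 832.4 / 4.484×10⁻¹⁹ = 1.856×10²¹, i.e. 1.856×10²¹/6.022×10²³ = 0.003082 mol.
Product formed: 0.0446 × 0.003082 = 1.375×10⁻⁴ mol.
Rate: 1.375×10⁻⁴ mol / (2358 s × 0.231 L) = 2.52×10⁻⁷ M s⁻¹.

2.52×10⁻⁷ M s⁻¹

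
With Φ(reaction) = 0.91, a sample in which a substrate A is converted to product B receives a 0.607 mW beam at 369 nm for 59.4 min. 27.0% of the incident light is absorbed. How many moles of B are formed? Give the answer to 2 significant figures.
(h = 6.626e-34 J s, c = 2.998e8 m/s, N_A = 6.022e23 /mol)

Photon energy at 369 nm: hc/λ = (6.626e-34)(2.998e8)/(369e-9) = 5.383e-19 J.
Energy delivered: (0.607 mW)(3564 s) = 2.163 J.
Photons incident: 2.163 / 5.383e-19 = 4.018e18, i.e. 4.018e18/6.022e23 = 6.672e-6 mol.
Photons absorbed: 0.270 × 6.672e-6 = 1.801e-6 mol.
Product: Φ × n_abs = 0.91 × 1.801e-6 = 1.639e-6 mol.

1.6e-6 mol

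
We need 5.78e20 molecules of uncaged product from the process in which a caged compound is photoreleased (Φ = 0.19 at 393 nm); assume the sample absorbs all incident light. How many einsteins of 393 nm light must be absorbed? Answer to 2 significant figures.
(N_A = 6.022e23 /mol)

0.0051 einstein

Product: 5.78e20 / 6.022e23 = 9.598e-4 mol.
Photons that must be absorbed: 9.598e-4 / 0.19 = 0.005052 mol.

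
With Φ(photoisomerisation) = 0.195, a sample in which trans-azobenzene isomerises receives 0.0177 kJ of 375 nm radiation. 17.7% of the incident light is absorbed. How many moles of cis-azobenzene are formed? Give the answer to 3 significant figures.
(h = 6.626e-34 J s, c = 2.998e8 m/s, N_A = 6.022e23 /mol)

1.92e-6 mol

Photon energy at 375 nm: hc/λ = (6.626e-34)(2.998e8)/(375e-9) = 5.297e-19 J.
Incident energy: 0.0177 kJ = 17.7 J.
Photons incident: 17.7 / 5.297e-19 = 3.342e19, i.e. 3.342e19/6.022e23 = 5.550e-5 mol.
Photons absorbed: 0.177 × 5.550e-5 = 9.824e-6 mol.
Product: Φ × n_abs = 0.195 × 9.824e-6 = 1.916e-6 mol.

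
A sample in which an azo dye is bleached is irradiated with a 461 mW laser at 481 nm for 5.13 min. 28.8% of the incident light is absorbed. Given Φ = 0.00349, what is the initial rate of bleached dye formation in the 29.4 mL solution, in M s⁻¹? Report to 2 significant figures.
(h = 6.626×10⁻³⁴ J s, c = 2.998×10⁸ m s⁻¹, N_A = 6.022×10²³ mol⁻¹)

Photon energy at 481 nm: hc/λ = (6.626×10⁻³⁴)(2.998×10⁸)/(481×10⁻⁹) = 4.130×10⁻¹⁹ J.
Energy delivered: (461 mW)(307.8 s) = 141.9 J.
Photons incident: 141.9 / 4.130×10⁻¹⁹ = 3.436×10²⁰, i.e. 3.436×10²⁰/6.022×10²³ = 5.706×10⁻⁴ mol.
Photons absorbed: 0.288 × 5.706×10⁻⁴ = 1.643×10⁻⁴ mol.
Product formed: 0.00349 × 1.643×10⁻⁴ = 5.734×10⁻⁷ mol.
Rate: 5.734×10⁻⁷ mol / (307.8 s × 0.0294 L) = 6.3×10⁻⁸ M s⁻¹.

6.3×10⁻⁸ M s⁻¹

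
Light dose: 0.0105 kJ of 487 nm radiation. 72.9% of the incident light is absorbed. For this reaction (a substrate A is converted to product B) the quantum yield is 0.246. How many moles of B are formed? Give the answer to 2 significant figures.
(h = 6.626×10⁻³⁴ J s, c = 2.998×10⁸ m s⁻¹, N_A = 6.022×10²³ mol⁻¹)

Photon energy at 487 nm: hc/λ = (6.626×10⁻³⁴)(2.998×10⁸)/(487×10⁻⁹) = 4.079×10⁻¹⁹ J.
Incident energy: 0.0105 kJ = 10.5 J.
Photons incident: 10.5 / 4.079×10⁻¹⁹ = 2.574×10¹⁹, i.e. 2.574×10¹⁹/6.022×10²³ = 4.274×10⁻⁵ mol.
Photons absorbed: 0.729 × 4.274×10⁻⁵ = 3.116×10⁻⁵ mol.
Product: Φ × n_abs = 0.246 × 3.116×10⁻⁵ = 7.665×10⁻⁶ mol.

7.7×10⁻⁶ mol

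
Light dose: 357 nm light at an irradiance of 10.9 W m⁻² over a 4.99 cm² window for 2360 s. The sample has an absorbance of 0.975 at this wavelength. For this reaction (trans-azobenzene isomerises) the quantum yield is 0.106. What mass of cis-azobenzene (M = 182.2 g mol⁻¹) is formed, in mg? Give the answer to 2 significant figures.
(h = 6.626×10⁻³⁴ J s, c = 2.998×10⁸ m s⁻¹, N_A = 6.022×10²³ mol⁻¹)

Photon energy at 357 nm: hc/λ = (6.626×10⁻³⁴)(2.998×10⁸)/(357×10⁻⁹) = 5.564×10⁻¹⁹ J.
Energy delivered: (10.9 W m⁻²)(4.99×10⁻⁴ m²)(2360 s) = 12.84 J.
Photons incident: 12.84 / 5.564×10⁻¹⁹ = 2.308×10¹⁹, i.e. 2.308×10¹⁹/6.022×10²³ = 3.833×10⁻⁵ mol.
Fraction absorbed: 1 − 10^(−0.975) = 0.8941.
Photons absorbed: 0.8941 × 3.833×10⁻⁵ = 3.427×10⁻⁵ mol.
Product: Φ × n_abs = 0.106 × 3.427×10⁻⁵ = 3.633×10⁻⁶ mol.
Mass: 3.633×10⁻⁶ × 182.2 = 6.619×10⁻⁴ g = 0.66 mg.

0.66 mg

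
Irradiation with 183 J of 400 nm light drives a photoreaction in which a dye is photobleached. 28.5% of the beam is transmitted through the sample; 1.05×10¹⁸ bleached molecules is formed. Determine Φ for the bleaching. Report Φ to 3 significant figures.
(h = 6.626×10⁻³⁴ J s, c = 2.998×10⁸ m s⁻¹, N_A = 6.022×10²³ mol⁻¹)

Product: 1.05×10¹⁸ / 6.022×10²³ = 1.744×10⁻⁶ mol.
Photon energy at 400 nm: hc/λ = (6.626×10⁻³⁴)(2.998×10⁸)/(400×10⁻⁹) = 4.966×10⁻¹⁹ J.
Photons incident: 183 / 4.966×10⁻¹⁹ = 3.685×10²⁰, i.e. 3.685×10²⁰/6.022×10²³ = 6.119×10⁻⁴ mol.
Fraction absorbed: 1 − 28.5/100 = 0.7150.
Photons absorbed: 0.7150 × 6.119×10⁻⁴ = 4.375×10⁻⁴ mol.
Φ = 1.744×10⁻⁶ mol / 4.375×10⁻⁴ mol photons = 0.00399.

Φ = 0.00399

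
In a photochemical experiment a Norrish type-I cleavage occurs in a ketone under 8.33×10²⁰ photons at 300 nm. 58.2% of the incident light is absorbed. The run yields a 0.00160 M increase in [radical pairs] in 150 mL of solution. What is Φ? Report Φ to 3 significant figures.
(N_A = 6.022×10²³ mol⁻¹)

Product: (0.00160 M)(0.15 L) = 2.400×10⁻⁴ mol.
Moles of photons: 8.33×10²⁰ / 6.022×10²³ = 0.001383 mol.
Photons absorbed: 0.582 × 0.001383 = 8.049×10⁻⁴ mol.
Φ = 2.400×10⁻⁴ mol / 8.049×10⁻⁴ mol photons = 0.298.

Φ = 0.298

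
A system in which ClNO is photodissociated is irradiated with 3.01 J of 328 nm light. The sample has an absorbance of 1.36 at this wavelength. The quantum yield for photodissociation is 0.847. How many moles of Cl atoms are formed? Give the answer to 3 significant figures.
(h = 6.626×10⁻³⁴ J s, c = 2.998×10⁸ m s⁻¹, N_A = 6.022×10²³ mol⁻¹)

6.69×10⁻⁶ mol

Photon energy at 328 nm: hc/λ = (6.626×10⁻³⁴)(2.998×10⁸)/(328×10⁻⁹) = 6.056×10⁻¹⁹ J.
Photons incident: 3.01 / 6.056×10⁻¹⁹ = 4.970×10¹⁸, i.e. 4.970×10¹⁸/6.022×10²³ = 8.253×10⁻⁶ mol.
Fraction absorbed: 1 − 10^(−1.36) = 0.9563.
Photons absorbed: 0.9563 × 8.253×10⁻⁶ = 7.892×10⁻⁶ mol.
Product: Φ × n_abs = 0.847 × 7.892×10⁻⁶ = 6.685×10⁻⁶ mol.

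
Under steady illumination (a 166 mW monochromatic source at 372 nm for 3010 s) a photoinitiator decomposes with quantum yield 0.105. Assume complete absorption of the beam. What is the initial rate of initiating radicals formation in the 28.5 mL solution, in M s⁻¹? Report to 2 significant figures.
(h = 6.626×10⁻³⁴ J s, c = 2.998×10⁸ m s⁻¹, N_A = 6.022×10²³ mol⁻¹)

Photon energy at 372 nm: hc/λ = (6.626×10⁻³⁴)(2.998×10⁸)/(372×10⁻⁹) = 5.340×10⁻¹⁹ J.
Energy delivered: (166 mW)(3010 s) = 499.7 J.
Photons incident: 499.7 / 5.340×10⁻¹⁹ = 9.358×10²⁰, i.e. 9.358×10²⁰/6.022×10²³ = 0.001554 mol.
Product formed: 0.105 × 0.001554 = 1.632×10⁻⁴ mol.
Rate: 1.632×10⁻⁴ mol / (3010 s × 0.0285 L) = 1.9×10⁻⁶ M s⁻¹.

1.9×10⁻⁶ M s⁻¹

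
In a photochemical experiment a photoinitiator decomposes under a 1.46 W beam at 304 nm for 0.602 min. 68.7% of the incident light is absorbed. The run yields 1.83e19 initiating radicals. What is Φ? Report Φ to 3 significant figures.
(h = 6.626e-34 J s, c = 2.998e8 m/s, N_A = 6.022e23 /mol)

Φ = 0.330

Product: 1.83e19 / 6.022e23 = 3.039e-5 mol.
Photon energy at 304 nm: hc/λ = (6.626e-34)(2.998e8)/(304e-9) = 6.534e-19 J.
Energy delivered: (1.46 W)(36.12 s) = 52.74 J.
Photons incident: 52.74 / 6.534e-19 = 8.072e19, i.e. 8.072e19/6.022e23 = 1.340e-4 mol.
Photons absorbed: 0.687 × 1.340e-4 = 9.206e-5 mol.
Φ = 3.039e-5 mol / 9.206e-5 mol photons = 0.330.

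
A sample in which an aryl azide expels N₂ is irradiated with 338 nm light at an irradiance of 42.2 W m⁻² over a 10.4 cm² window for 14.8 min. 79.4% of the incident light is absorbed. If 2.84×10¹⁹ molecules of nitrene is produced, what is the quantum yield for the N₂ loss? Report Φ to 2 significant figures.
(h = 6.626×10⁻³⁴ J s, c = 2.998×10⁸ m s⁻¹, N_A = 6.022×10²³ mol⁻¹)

Φ = 0.54

Product: 2.84×10¹⁹ / 6.022×10²³ = 4.716×10⁻⁵ mol.
Photon energy at 338 nm: hc/λ = (6.626×10⁻³⁴)(2.998×10⁸)/(338×10⁻⁹) = 5.877×10⁻¹⁹ J.
Energy delivered: (42.2 W m⁻²)(10.4×10⁻⁴ m²)(888 s) = 38.97 J.
Photons incident: 38.97 / 5.877×10⁻¹⁹ = 6.631×10¹⁹, i.e. 6.631×10¹⁹/6.022×10²³ = 1.101×10⁻⁴ mol.
Photons absorbed: 0.794 × 1.101×10⁻⁴ = 8.742×10⁻⁵ mol.
Φ = 4.716×10⁻⁵ mol / 8.742×10⁻⁵ mol photons = 0.54.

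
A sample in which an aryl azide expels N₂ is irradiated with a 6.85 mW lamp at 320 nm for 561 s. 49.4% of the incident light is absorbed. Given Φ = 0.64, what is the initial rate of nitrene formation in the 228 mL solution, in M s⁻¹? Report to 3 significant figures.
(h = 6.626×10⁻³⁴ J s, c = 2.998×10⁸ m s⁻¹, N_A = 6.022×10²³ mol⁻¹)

Photon energy at 320 nm: hc/λ = (6.626×10⁻³⁴)(2.998×10⁸)/(320×10⁻⁹) = 6.208×10⁻¹⁹ J.
Energy delivered: (6.85 mW)(561 s) = 3.843 J.
Photons incident: 3.843 / 6.208×10⁻¹⁹ = 6.190×10¹⁸, i.e. 6.190×10¹⁸/6.022×10²³ = 1.028×10⁻⁵ mol.
Photons absorbed: 0.494 × 1.028×10⁻⁵ = 5.078×10⁻⁶ mol.
Product formed: 0.64 × 5.078×10⁻⁶ = 3.250×10⁻⁶ mol.
Rate: 3.250×10⁻⁶ mol / (561 s × 0.228 L) = 2.54×10⁻⁸ M s⁻¹.

2.54×10⁻⁸ M s⁻¹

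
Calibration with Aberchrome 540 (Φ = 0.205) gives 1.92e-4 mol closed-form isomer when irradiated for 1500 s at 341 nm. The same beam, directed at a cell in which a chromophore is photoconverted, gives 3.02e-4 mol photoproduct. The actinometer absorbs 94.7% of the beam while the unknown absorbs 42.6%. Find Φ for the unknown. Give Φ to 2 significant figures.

Φ = 0.72

Photons absorbed by the actinometer: 1.92e-4 / 0.205 = 9.366e-4 mol.
Incident flux: 9.366e-4 / 0.947 = 9.890e-4 einstein.
Absorbed by unknown: 0.426 × 9.890e-4 = 4.213e-4 mol.
Φ(unknown) = 3.02e-4 / 4.213e-4 = 0.72.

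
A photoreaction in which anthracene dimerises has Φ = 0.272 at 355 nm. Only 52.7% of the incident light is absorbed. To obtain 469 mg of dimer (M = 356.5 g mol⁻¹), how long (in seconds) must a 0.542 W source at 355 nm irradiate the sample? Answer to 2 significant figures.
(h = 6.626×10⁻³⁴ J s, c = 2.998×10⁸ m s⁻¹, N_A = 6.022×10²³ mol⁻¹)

t ≈ 5700 s

Product: 469 mg / 356.5 g mol⁻¹ = 0.001316 mol.
Photons that must be absorbed: 0.001316 / 0.272 = 0.004838 mol.
Incident photons needed: 0.004838 / 0.527 = 0.009180 mol.
Photon energy: hc/λ = 5.596×10⁻¹⁹ J; per mole, 3.370×10⁵ J mol⁻¹.
Energy required: 0.009180 × 3.370×10⁵ = 3094 J.
Time: 3094 J / 0.542 W = 5700 s.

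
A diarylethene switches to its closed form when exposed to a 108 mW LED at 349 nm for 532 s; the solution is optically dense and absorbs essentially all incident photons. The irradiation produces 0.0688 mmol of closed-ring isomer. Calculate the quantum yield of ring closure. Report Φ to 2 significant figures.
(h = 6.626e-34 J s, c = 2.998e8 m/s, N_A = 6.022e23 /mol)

Product: 0.0688 mmol = 6.88e-5 mol.
Photon energy at 349 nm: hc/λ = (6.626e-34)(2.998e8)/(349e-9) = 5.692e-19 J.
Energy delivered: (108 mW)(532 s) = 57.46 J.
Photons incident: 57.46 / 5.692e-19 = 1.009e20, i.e. 1.009e20/6.022e23 = 1.676e-4 mol.
Φ = 6.88e-5 mol / 1.676e-4 mol photons = 0.41.

Φ = 0.41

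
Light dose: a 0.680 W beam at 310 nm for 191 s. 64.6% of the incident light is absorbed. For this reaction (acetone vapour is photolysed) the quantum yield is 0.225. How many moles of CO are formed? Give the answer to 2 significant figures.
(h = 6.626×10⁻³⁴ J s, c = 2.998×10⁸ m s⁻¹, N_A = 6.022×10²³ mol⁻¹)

4.9×10⁻⁵ mol

Photon energy at 310 nm: hc/λ = (6.626×10⁻³⁴)(2.998×10⁸)/(310×10⁻⁹) = 6.408×10⁻¹⁹ J.
Energy delivered: (0.680 W)(191 s) = 129.9 J.
Photons incident: 129.9 / 6.408×10⁻¹⁹ = 2.027×10²⁰, i.e. 2.027×10²⁰/6.022×10²³ = 3.366×10⁻⁴ mol.
Photons absorbed: 0.646 × 3.366×10⁻⁴ = 2.174×10⁻⁴ mol.
Product: Φ × n_abs = 0.225 × 2.174×10⁻⁴ = 4.892×10⁻⁵ mol.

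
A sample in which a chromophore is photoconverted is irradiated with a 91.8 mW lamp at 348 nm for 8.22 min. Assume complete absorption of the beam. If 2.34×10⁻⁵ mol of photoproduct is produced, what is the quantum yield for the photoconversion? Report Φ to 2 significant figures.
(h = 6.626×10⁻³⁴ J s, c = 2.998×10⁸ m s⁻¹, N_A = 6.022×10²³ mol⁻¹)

Photon energy at 348 nm: hc/λ = (6.626×10⁻³⁴)(2.998×10⁸)/(348×10⁻⁹) = 5.708×10⁻¹⁹ J.
Energy delivered: (91.8 mW)(493.2 s) = 45.28 J.
Photons incident: 45.28 / 5.708×10⁻¹⁹ = 7.933×10¹⁹, i.e. 7.933×10¹⁹/6.022×10²³ = 1.317×10⁻⁴ mol.
Φ = 2.34×10⁻⁵ mol / 1.317×10⁻⁴ mol photons = 0.18.

Φ = 0.18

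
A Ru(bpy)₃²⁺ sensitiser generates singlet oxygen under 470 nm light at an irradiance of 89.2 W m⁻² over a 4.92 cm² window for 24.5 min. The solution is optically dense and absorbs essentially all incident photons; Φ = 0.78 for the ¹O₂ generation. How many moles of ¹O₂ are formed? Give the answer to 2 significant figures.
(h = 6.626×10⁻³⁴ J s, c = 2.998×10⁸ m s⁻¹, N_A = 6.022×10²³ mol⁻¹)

Photon energy at 470 nm: hc/λ = (6.626×10⁻³⁴)(2.998×10⁸)/(470×10⁻⁹) = 4.227×10⁻¹⁹ J.
Energy delivered: (89.2 W m⁻²)(4.92×10⁻⁴ m²)(1470 s) = 64.51 J.
Photons incident: 64.51 / 4.227×10⁻¹⁹ = 1.526×10²⁰, i.e. 1.526×10²⁰/6.022×10²³ = 2.534×10⁻⁴ mol.
Product: Φ × n_abs = 0.78 × 2.534×10⁻⁴ = 1.977×10⁻⁴ mol.

2.0×10⁻⁴ mol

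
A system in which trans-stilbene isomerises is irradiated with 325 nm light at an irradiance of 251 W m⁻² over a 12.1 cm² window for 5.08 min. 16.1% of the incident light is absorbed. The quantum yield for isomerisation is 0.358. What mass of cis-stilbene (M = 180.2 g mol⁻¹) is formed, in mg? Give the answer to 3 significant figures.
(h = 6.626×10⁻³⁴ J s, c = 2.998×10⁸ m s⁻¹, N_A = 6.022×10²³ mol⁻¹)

2.61 mg

Photon energy at 325 nm: hc/λ = (6.626×10⁻³⁴)(2.998×10⁸)/(325×10⁻⁹) = 6.112×10⁻¹⁹ J.
Energy delivered: (251 W m⁻²)(12.1×10⁻⁴ m²)(304.8 s) = 92.57 J.
Photons incident: 92.57 / 6.112×10⁻¹⁹ = 1.515×10²⁰, i.e. 1.515×10²⁰/6.022×10²³ = 2.516×10⁻⁴ mol.
Photons absorbed: 0.161 × 2.516×10⁻⁴ = 4.051×10⁻⁵ mol.
Product: Φ × n_abs = 0.358 × 4.051×10⁻⁵ = 1.450×10⁻⁵ mol.
Mass: 1.450×10⁻⁵ × 180.2 = 0.002613 g = 2.61 mg.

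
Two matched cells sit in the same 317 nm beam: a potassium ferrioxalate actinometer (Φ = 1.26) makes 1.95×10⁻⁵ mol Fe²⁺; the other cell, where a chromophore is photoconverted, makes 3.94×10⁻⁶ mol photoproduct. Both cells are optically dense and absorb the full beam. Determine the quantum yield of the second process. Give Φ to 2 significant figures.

Photons absorbed by the actinometer: 1.95×10⁻⁵ / 1.26 = 1.548×10⁻⁵ mol.
Φ(unknown) = 3.94×10⁻⁶ / 1.548×10⁻⁵ = 0.25.

Φ = 0.25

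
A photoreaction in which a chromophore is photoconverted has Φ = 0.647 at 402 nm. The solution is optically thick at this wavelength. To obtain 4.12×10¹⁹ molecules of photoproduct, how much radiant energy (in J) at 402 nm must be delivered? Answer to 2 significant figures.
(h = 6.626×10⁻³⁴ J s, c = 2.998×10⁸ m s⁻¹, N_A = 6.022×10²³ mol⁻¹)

Product: 4.12×10¹⁹ / 6.022×10²³ = 6.842×10⁻⁵ mol.
Photons that must be absorbed: 6.842×10⁻⁵ / 0.647 = 1.057×10⁻⁴ mol.
Photon energy: hc/λ = 4.941×10⁻¹⁹ J; per mole, 2.975×10⁵ J mol⁻¹.
Energy required: 1.057×10⁻⁴ × 2.975×10⁵ = 31 J.

31 J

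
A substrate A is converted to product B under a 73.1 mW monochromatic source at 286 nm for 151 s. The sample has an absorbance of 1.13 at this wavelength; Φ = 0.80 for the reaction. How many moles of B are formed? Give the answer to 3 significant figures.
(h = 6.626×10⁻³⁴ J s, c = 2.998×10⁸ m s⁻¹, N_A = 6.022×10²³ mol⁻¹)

Photon energy at 286 nm: hc/λ = (6.626×10⁻³⁴)(2.998×10⁸)/(286×10⁻⁹) = 6.946×10⁻¹⁹ J.
Energy delivered: (73.1 mW)(151 s) = 11.04 J.
Photons incident: 11.04 / 6.946×10⁻¹⁹ = 1.589×10¹⁹, i.e. 1.589×10¹⁹/6.022×10²³ = 2.639×10⁻⁵ mol.
Fraction absorbed: 1 − 10^(−1.13) = 0.9259.
Photons absorbed: 0.9259 × 2.639×10⁻⁵ = 2.443×10⁻⁵ mol.
Product: Φ × n_abs = 0.80 × 2.443×10⁻⁵ = 1.954×10⁻⁵ mol.

1.95×10⁻⁵ mol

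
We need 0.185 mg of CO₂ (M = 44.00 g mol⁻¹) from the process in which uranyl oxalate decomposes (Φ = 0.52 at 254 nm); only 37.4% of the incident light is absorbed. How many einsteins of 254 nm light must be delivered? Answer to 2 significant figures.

Product: 0.185 mg / 44.00 g mol⁻¹ = 4.205×10⁻⁶ mol.
Photons that must be absorbed: 4.205×10⁻⁶ / 0.52 = 8.087×10⁻⁶ mol.
Incident photons needed: 8.087×10⁻⁶ / 0.374 = 2.162×10⁻⁵ mol.

2.2×10⁻⁵ einstein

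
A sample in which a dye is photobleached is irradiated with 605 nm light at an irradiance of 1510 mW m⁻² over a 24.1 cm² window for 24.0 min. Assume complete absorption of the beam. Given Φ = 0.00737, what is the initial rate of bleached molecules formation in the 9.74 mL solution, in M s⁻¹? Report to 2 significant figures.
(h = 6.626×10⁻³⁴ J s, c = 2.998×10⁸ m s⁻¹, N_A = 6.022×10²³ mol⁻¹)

Photon energy at 605 nm: hc/λ = (6.626×10⁻³⁴)(2.998×10⁸)/(605×10⁻⁹) = 3.283×10⁻¹⁹ J.
Energy delivered: (1510 mW m⁻²)(24.1×10⁻⁴ m²)(1440 s) = 5.240 J.
Photons incident: 5.240 / 3.283×10⁻¹⁹ = 1.596×10¹⁹, i.e. 1.596×10¹⁹/6.022×10²³ = 2.650×10⁻⁵ mol.
Product formed: 0.00737 × 2.650×10⁻⁵ = 1.953×10⁻⁷ mol.
Rate: 1.953×10⁻⁷ mol / (1440 s × 0.00974 L) = 1.4×10⁻⁸ M s⁻¹.

1.4×10⁻⁸ M s⁻¹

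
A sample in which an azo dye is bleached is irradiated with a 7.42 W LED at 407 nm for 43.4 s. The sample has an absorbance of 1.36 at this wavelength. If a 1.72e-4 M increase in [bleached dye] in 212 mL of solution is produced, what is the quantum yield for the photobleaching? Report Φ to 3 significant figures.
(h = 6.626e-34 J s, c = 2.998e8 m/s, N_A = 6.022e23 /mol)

Product: (1.72e-4 M)(0.212 L) = 3.646e-5 mol.
Photon energy at 407 nm: hc/λ = (6.626e-34)(2.998e8)/(407e-9) = 4.881e-19 J.
Energy delivered: (7.42 W)(43.4 s) = 322.0 J.
Photons incident: 322.0 / 4.881e-19 = 6.597e20, i.e. 6.597e20/6.022e23 = 0.001095 mol.
Fraction absorbed: 1 − 10^(−1.36) = 0.9563.
Photons absorbed: 0.9563 × 0.001095 = 0.001047 mol.
Φ = 3.646e-5 mol / 0.001047 mol photons = 0.0348.

Φ = 0.0348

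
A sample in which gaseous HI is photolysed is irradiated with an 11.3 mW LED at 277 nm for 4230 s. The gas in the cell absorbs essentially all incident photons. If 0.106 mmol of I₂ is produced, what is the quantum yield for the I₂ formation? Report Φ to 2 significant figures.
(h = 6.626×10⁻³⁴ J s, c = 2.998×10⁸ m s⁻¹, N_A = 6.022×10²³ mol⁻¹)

Product: 0.106 mmol = 1.06×10⁻⁴ mol.
Photon energy at 277 nm: hc/λ = (6.626×10⁻³⁴)(2.998×10⁸)/(277×10⁻⁹) = 7.171×10⁻¹⁹ J.
Energy delivered: (11.3 mW)(4230 s) = 47.80 J.
Photons incident: 47.80 / 7.171×10⁻¹⁹ = 6.666×10¹⁹, i.e. 6.666×10¹⁹/6.022×10²³ = 1.107×10⁻⁴ mol.
Φ = 1.06×10⁻⁴ mol / 1.107×10⁻⁴ mol photons = 0.96.

Φ = 0.96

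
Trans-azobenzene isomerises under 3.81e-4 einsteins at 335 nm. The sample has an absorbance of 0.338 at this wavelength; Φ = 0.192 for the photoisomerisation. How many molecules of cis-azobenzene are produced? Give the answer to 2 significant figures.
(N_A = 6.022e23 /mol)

2.4e19 molecules

Fraction absorbed: 1 − 10^(−0.338) = 0.5408.
Photons absorbed: 0.5408 × 3.81e-4 = 2.060e-4 mol.
Product: Φ × n_abs = 0.192 × 2.060e-4 = 3.955e-5 mol.
As a count: 3.955e-5 × 6.022e23 = 2.4e19.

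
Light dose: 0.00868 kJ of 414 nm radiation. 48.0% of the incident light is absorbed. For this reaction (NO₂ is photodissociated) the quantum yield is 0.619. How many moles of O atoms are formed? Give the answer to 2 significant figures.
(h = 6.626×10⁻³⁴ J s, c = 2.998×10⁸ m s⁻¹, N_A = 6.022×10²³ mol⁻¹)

Photon energy at 414 nm: hc/λ = (6.626×10⁻³⁴)(2.998×10⁸)/(414×10⁻⁹) = 4.798×10⁻¹⁹ J.
Incident energy: 0.00868 kJ = 8.68 J.
Photons incident: 8.68 / 4.798×10⁻¹⁹ = 1.809×10¹⁹, i.e. 1.809×10¹⁹/6.022×10²³ = 3.004×10⁻⁵ mol.
Photons absorbed: 0.480 × 3.004×10⁻⁵ = 1.442×10⁻⁵ mol.
Product: Φ × n_abs = 0.619 × 1.442×10⁻⁵ = 8.926×10⁻⁶ mol.

8.9×10⁻⁶ mol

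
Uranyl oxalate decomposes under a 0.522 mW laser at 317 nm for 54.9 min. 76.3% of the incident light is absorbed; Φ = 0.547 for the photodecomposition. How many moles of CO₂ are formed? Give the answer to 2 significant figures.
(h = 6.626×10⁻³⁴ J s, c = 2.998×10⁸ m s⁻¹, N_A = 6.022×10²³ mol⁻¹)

1.9×10⁻⁶ mol

Photon energy at 317 nm: hc/λ = (6.626×10⁻³⁴)(2.998×10⁸)/(317×10⁻⁹) = 6.266×10⁻¹⁹ J.
Energy delivered: (0.522 mW)(3294 s) = 1.719 J.
Photons incident: 1.719 / 6.266×10⁻¹⁹ = 2.743×10¹⁸, i.e. 2.743×10¹⁸/6.022×10²³ = 4.555×10⁻⁶ mol.
Photons absorbed: 0.763 × 4.555×10⁻⁶ = 3.475×10⁻⁶ mol.
Product: Φ × n_abs = 0.547 × 3.475×10⁻⁶ = 1.901×10⁻⁶ mol.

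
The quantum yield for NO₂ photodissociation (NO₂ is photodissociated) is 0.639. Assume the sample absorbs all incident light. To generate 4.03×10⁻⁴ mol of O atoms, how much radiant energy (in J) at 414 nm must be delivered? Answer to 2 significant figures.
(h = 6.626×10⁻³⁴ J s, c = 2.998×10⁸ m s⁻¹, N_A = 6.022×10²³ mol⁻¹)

180 J

Photons that must be absorbed: 4.03×10⁻⁴ / 0.639 = 6.307×10⁻⁴ mol.
Photon energy: hc/λ = 4.798×10⁻¹⁹ J; per mole, 2.889×10⁵ J mol⁻¹.
Energy required: 6.307×10⁻⁴ × 2.889×10⁵ = 180 J.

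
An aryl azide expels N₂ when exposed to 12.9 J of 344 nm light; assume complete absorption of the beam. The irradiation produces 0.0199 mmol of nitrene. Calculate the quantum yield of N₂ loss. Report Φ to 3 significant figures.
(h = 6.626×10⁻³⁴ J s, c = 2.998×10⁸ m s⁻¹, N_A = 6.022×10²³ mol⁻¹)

Product: 0.0199 mmol = 1.99×10⁻⁵ mol.
Photon energy at 344 nm: hc/λ = (6.626×10⁻³⁴)(2.998×10⁸)/(344×10⁻⁹) = 5.775×10⁻¹⁹ J.
Photons incident: 12.9 / 5.775×10⁻¹⁹ = 2.234×10¹⁹, i.e. 2.234×10¹⁹/6.022×10²³ = 3.710×10⁻⁵ mol.
Φ = 1.99×10⁻⁵ mol / 3.710×10⁻⁵ mol photons = 0.536.

Φ = 0.536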